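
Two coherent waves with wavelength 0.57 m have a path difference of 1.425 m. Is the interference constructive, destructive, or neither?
destructive — path difference = 2.5λ, an odd multiple of λ/2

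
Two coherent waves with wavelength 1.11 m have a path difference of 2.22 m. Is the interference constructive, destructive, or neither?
constructive — path difference = 2λ, a whole number of wavelengths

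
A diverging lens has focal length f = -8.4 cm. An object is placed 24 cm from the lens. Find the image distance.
1/di = 1/f − 1/do → di = -6.222 cm (virtual image)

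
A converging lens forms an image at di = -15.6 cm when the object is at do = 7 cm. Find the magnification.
M = −di/do = 2.229 (upright image)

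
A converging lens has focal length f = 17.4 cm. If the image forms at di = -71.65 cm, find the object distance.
1/do = 1/f − 1/di → do = 14 cm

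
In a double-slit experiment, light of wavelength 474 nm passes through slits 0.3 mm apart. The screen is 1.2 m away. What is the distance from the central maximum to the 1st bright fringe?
y = mλL/d = 1.896 mm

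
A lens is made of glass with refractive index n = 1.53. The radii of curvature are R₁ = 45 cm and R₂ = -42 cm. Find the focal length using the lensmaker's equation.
1/f = (n − 1)(1/R₁ − 1/R₂) → f = 40.99 cm (converging lens)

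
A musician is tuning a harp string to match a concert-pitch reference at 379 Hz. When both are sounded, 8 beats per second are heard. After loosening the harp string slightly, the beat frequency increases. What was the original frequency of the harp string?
371 Hz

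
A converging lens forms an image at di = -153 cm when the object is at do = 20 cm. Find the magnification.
M = −di/do = 7.65 (upright image)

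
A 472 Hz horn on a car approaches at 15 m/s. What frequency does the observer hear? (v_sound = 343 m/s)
f_obs = f·v/(v − v_s) = 493.6 Hz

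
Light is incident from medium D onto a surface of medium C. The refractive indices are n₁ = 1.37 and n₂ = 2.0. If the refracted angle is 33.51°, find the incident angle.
sin θ₁ = (n₂/n₁)·sin θ₂ → θ₁ = 53.7°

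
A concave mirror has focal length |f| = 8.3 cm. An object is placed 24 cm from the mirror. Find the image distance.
f = +8.3 cm (concave); 1/di = 1/f − 1/do → di = 12.69 cm (real image, in front of mirror)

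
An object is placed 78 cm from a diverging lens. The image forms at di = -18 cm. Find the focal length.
1/f = 1/do + 1/di → f = -23.4 cm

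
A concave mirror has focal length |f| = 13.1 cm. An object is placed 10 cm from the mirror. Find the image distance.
f = +13.1 cm (concave); 1/di = 1/f − 1/do → di = -42.26 cm (virtual image, behind mirror)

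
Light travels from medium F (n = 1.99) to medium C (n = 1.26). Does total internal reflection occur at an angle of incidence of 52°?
θc = arcsin(n₂/n₁) = 39.28°; 52° > θc, so yes — total internal reflection.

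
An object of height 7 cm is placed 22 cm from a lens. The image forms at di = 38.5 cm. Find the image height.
hi = (-di/do) × ho = -12.25 cm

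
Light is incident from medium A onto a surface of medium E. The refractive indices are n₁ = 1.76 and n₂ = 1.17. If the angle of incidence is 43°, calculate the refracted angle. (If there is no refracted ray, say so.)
sin θ₂ = (n₁/n₂)·sin θ₁ = 1.026 > 1, so there is no refracted ray — the light undergoes total internal reflection.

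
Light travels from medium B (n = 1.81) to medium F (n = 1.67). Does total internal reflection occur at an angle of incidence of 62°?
θc = arcsin(n₂/n₁) = 67.32°; 62° < θc, so no — the ray refracts.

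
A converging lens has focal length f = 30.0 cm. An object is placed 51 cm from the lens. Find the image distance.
1/di = 1/f − 1/do → di = 72.86 cm (real image)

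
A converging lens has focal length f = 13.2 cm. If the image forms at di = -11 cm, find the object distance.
1/do = 1/f − 1/di → do = 6 cm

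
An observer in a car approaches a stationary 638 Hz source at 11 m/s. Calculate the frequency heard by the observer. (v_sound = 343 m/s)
f_obs = f·(v + v_o)/v = 658.5 Hz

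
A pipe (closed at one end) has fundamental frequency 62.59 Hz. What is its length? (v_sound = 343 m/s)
L = v/(4f₁) = 1.37 m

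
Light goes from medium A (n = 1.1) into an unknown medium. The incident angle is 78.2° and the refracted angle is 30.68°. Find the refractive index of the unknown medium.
n₂ = n₁·sin θ₁ / sin θ₂ = 2.11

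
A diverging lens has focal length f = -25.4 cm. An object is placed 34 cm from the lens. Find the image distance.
1/di = 1/f − 1/do → di = -14.54 cm (virtual image)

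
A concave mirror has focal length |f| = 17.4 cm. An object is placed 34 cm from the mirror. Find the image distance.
f = +17.4 cm (concave); 1/di = 1/f − 1/do → di = 35.64 cm (real image, in front of mirror)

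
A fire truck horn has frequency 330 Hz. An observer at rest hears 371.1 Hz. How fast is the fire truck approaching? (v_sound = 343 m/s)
v_s = v·(1 − f/f_obs) = 37.99 m/s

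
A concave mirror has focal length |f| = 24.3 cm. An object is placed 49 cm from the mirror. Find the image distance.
f = +24.3 cm (concave); 1/di = 1/f − 1/do → di = 48.21 cm (real image, in front of mirror)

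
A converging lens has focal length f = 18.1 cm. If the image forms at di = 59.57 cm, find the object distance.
1/do = 1/f − 1/di → do = 26 cm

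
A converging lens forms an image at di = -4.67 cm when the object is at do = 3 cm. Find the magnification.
M = −di/do = 1.557 (upright image)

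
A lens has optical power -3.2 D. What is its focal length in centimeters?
f = 1/P = -31.25 cm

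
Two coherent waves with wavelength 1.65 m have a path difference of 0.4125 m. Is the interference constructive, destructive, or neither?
neither (partial) — path difference = 0.25λ, neither a whole number of wavelengths nor an odd multiple of λ/2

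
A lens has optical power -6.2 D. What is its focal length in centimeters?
f = 1/P = -16.13 cm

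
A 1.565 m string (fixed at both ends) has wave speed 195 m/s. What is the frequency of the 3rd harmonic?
fₙ = nv/(2L) = 186.9 Hz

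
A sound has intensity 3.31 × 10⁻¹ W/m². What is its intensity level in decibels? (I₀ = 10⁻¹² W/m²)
β = 10·log₁₀(I/I₀) = 115.2 dB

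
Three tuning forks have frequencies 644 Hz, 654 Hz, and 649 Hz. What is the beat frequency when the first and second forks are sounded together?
10 Hz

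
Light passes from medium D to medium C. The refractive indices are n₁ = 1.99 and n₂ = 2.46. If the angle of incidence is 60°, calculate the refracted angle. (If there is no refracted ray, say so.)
sin θ₂ = (n₁/n₂)·sin θ₁ = 0.7006 → θ₂ = 44.47°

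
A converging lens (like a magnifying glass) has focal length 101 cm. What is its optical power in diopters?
P = 1/f = 0.9901 D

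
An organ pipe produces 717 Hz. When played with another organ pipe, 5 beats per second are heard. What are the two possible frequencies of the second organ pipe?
f₂ = 717 ± 5 Hz → 722 Hz or 712 Hz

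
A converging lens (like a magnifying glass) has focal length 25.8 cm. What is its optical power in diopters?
P = 1/f = 3.876 D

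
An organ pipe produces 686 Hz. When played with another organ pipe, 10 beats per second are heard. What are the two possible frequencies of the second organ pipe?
f₂ = 686 ± 10 Hz → 696 Hz or 676 Hz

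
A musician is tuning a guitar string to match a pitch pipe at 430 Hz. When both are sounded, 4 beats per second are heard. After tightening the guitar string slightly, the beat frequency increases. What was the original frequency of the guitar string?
434 Hz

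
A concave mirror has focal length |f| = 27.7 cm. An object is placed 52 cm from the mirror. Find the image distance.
f = +27.7 cm (concave); 1/di = 1/f − 1/do → di = 59.28 cm (real image, in front of mirror)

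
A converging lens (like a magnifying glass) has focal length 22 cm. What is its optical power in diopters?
P = 1/f = 4.545 D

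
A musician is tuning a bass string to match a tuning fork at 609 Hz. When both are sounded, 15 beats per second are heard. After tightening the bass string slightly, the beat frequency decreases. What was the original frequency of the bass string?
594 Hz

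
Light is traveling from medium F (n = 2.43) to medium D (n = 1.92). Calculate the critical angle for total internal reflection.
θc = arcsin(n₂/n₁) = 52.2°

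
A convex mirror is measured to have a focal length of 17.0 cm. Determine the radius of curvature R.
R = 2|f| = 34 cm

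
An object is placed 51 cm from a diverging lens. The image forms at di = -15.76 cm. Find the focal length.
1/f = 1/do + 1/di → f = -22.81 cm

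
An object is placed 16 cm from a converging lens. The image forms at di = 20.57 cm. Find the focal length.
1/f = 1/do + 1/di → f = 9 cm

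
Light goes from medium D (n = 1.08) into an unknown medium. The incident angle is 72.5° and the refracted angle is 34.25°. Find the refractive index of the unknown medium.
n₂ = n₁·sin θ₁ / sin θ₂ = 1.83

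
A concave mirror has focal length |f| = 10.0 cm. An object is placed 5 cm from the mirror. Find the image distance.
f = +10.0 cm (concave); 1/di = 1/f − 1/do → di = -10 cm (virtual image, behind mirror)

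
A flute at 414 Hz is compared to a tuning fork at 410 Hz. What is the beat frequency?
4 Hz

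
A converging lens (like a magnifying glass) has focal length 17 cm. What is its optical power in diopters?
P = 1/f = 5.882 D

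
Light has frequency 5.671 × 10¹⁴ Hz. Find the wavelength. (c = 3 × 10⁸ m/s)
λ = c/f = 529 nm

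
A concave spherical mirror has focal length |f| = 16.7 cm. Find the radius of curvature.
R = 2|f| = 33.4 cm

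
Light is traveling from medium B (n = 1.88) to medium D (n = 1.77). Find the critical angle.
θc = arcsin(n₂/n₁) = 70.3°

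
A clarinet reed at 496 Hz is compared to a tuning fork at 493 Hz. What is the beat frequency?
3 Hz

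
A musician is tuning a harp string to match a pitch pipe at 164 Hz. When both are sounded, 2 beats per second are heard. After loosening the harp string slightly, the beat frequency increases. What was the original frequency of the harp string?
162 Hz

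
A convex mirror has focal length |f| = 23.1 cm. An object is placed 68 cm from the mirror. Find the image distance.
f = −23.1 cm (convex); 1/di = 1/f − 1/do → di = -17.24 cm (virtual image, behind mirror)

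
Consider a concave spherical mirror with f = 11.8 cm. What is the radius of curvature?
R = 2|f| = 23.6 cm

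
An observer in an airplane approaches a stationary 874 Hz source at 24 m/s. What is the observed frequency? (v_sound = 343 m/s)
f_obs = f·(v + v_o)/v = 935.2 Hz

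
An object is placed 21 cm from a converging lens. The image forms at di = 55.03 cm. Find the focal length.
1/f = 1/do + 1/di → f = 15.2 cm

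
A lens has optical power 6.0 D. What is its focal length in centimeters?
f = 1/P = 16.67 cm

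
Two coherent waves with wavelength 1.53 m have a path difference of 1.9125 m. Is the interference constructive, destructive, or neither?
neither (partial) — path difference = 1.25λ, neither a whole number of wavelengths nor an odd multiple of λ/2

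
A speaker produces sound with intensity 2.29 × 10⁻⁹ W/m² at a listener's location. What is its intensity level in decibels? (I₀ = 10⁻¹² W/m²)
β = 10·log₁₀(I/I₀) = 33.6 dB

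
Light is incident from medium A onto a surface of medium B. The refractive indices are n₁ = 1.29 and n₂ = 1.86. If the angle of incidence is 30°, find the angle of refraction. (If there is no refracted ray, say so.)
sin θ₂ = (n₁/n₂)·sin θ₁ = 0.3468 → θ₂ = 20.29°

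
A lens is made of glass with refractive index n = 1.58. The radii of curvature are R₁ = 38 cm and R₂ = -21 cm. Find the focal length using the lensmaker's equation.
1/f = (n − 1)(1/R₁ − 1/R₂) → f = 23.32 cm (converging lens)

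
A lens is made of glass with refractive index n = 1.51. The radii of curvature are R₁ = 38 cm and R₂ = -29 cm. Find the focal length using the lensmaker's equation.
1/f = (n − 1)(1/R₁ − 1/R₂) → f = 32.25 cm (converging lens)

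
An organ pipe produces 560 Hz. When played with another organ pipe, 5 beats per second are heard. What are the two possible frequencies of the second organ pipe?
f₂ = 560 ± 5 Hz → 565 Hz or 555 Hz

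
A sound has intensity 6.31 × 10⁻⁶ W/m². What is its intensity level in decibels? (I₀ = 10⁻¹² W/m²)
β = 10·log₁₀(I/I₀) = 68 dB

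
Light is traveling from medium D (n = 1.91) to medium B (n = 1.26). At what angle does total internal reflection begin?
θc = arcsin(n₂/n₁) = 41.28°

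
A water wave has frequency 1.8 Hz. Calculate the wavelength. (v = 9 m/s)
λ = v/f = 5 m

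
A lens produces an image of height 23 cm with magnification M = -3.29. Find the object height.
ho = |hi|/|M| = 6.991 cm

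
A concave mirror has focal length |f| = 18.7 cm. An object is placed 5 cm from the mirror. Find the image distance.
f = +18.7 cm (concave); 1/di = 1/f − 1/do → di = -6.825 cm (virtual image, behind mirror)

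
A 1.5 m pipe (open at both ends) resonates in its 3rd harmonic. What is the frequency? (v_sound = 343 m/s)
fₙ = nv/(2L) = 343 Hz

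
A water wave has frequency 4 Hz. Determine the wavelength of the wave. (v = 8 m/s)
λ = v/f = 2 m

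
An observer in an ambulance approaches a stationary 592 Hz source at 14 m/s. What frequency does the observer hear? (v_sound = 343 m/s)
f_obs = f·(v + v_o)/v = 616.2 Hz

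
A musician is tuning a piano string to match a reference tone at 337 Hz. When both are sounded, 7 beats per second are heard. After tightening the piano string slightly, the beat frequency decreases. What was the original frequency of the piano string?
330 Hz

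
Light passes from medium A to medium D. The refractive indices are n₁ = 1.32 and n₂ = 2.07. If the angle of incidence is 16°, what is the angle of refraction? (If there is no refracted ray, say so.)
sin θ₂ = (n₁/n₂)·sin θ₁ = 0.1758 → θ₂ = 10.12°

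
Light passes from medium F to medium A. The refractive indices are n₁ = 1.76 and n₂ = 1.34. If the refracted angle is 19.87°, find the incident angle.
sin θ₁ = (n₂/n₁)·sin θ₂ → θ₁ = 15°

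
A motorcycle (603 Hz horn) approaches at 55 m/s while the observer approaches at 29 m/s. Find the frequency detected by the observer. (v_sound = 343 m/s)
f_obs = f·(v + v_o)/(v − v_s) = 778.9 Hz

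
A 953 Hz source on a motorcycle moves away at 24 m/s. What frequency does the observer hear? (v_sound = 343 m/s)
f_obs = f·v/(v + v_s) = 890.7 Hz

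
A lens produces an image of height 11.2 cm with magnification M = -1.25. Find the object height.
ho = |hi|/|M| = 8.96 cm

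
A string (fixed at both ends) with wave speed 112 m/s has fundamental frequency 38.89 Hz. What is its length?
L = v/(2f₁) = 1.44 m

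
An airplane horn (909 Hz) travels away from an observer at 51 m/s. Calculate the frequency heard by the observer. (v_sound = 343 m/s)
f_obs = f·v/(v + v_s) = 791.3 Hz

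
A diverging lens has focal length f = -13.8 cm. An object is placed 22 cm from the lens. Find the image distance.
1/di = 1/f − 1/do → di = -8.48 cm (virtual image)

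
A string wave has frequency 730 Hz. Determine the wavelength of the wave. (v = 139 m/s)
λ = v/f = 0.1904 m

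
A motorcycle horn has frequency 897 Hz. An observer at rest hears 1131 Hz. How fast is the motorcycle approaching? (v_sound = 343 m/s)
v_s = v·(1 − f/f_obs) = 70.97 m/s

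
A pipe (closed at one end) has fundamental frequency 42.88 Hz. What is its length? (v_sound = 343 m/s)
L = v/(4f₁) = 2 m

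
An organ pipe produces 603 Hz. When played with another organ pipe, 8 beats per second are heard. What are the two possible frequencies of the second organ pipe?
f₂ = 603 ± 8 Hz → 611 Hz or 595 Hz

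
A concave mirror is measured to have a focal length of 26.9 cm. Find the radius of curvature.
R = 2|f| = 53.8 cm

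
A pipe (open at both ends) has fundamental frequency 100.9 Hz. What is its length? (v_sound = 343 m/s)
L = v/(2f₁) = 1.7 m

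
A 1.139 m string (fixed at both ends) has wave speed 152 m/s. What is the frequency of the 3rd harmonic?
fₙ = nv/(2L) = 200.2 Hz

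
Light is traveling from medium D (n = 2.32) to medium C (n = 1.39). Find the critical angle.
θc = arcsin(n₂/n₁) = 36.81°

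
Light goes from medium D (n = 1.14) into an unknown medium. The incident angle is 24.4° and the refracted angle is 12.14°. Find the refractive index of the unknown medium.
n₂ = n₁·sin θ₁ / sin θ₂ = 2.239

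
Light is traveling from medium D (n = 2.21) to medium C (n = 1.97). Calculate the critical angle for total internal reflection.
θc = arcsin(n₂/n₁) = 63.05°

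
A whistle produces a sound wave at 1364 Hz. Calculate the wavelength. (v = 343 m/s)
λ = v/f = 0.2515 m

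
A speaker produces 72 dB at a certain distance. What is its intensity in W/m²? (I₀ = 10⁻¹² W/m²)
I = I₀·10^(β/10) = 1.58 × 10⁻⁵ W/m²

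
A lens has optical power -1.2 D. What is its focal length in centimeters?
f = 1/P = -83.33 cm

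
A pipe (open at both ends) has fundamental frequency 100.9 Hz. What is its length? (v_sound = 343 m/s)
L = v/(2f₁) = 1.7 m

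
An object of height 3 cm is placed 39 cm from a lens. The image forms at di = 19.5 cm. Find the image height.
hi = (-di/do) × ho = -1.5 cm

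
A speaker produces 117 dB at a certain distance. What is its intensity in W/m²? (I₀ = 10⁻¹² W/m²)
I = I₀·10^(β/10) = 5.01 × 10⁻¹ W/m²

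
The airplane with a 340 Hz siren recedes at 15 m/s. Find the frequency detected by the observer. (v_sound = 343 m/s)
f_obs = f·v/(v + v_s) = 325.8 Hz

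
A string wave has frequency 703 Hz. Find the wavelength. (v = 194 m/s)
λ = v/f = 0.276 m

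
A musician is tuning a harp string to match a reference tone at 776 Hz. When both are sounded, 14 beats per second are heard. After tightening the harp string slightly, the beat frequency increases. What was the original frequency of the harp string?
790 Hz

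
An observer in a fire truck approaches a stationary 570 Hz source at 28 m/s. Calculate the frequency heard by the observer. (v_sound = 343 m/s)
f_obs = f·(v + v_o)/v = 616.5 Hz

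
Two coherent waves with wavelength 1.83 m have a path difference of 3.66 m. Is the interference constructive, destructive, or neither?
constructive — path difference = 2λ, a whole number of wavelengths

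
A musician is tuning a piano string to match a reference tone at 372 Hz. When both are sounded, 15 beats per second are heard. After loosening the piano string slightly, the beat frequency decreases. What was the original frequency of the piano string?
387 Hz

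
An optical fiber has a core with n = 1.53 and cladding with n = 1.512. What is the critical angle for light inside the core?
θc = arcsin(n_cladding/n_core) = 81.2°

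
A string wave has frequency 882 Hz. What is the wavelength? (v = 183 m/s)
λ = v/f = 0.2075 m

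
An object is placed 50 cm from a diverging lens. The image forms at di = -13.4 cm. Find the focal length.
1/f = 1/do + 1/di → f = -18.31 cm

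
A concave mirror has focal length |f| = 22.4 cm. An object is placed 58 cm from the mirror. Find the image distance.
f = +22.4 cm (concave); 1/di = 1/f − 1/do → di = 36.49 cm (real image, in front of mirror)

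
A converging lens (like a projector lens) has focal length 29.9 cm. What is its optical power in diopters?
P = 1/f = 3.344 D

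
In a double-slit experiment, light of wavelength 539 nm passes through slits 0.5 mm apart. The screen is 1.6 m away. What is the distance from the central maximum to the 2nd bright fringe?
y = mλL/d = 3.45 mm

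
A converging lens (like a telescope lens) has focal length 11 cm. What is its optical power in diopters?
P = 1/f = 9.091 D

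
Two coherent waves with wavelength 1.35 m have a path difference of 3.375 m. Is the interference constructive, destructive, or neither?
destructive — path difference = 2.5λ, an odd multiple of λ/2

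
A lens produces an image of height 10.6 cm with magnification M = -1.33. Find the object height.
ho = |hi|/|M| = 7.97 cm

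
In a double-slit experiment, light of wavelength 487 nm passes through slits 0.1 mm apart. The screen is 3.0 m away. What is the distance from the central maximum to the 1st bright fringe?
y = mλL/d = 14.61 mm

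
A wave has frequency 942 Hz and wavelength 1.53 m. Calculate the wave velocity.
v = fλ = 1441 m/s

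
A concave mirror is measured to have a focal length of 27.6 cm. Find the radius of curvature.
R = 2|f| = 55.2 cm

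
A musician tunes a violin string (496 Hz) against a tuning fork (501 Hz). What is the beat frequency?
5 Hz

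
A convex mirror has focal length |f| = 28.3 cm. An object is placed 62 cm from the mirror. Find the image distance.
f = −28.3 cm (convex); 1/di = 1/f − 1/do → di = -19.43 cm (virtual image, behind mirror)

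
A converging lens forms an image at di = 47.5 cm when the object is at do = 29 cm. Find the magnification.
M = −di/do = -1.638 (inverted image)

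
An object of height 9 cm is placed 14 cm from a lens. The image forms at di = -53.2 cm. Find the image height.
hi = (-di/do) × ho = 34.2 cm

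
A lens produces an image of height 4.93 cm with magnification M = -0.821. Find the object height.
ho = |hi|/|M| = 6.005 cm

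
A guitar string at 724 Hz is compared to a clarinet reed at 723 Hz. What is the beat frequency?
1 Hz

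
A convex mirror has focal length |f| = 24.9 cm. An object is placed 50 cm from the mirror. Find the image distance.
f = −24.9 cm (convex); 1/di = 1/f − 1/do → di = -16.62 cm (virtual image, behind mirror)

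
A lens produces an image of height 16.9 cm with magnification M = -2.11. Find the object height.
ho = |hi|/|M| = 8.009 cm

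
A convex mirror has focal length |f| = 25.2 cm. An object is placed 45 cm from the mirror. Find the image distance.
f = −25.2 cm (convex); 1/di = 1/f − 1/do → di = -16.15 cm (virtual image, behind mirror)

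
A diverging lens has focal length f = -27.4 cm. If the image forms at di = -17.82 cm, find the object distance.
1/do = 1/f − 1/di → do = 50.97 cm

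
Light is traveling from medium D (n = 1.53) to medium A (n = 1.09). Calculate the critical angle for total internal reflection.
θc = arcsin(n₂/n₁) = 45.43°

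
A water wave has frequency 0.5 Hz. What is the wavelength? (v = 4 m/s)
λ = v/f = 8 m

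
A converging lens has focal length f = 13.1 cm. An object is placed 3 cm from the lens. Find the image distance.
1/di = 1/f − 1/do → di = -3.891 cm (virtual image)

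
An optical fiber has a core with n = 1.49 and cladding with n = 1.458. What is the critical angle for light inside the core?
θc = arcsin(n_cladding/n_core) = 78.1°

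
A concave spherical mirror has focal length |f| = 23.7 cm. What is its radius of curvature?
R = 2|f| = 47.4 cm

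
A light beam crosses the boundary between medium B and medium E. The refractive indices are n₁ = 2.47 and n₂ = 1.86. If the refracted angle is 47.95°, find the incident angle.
sin θ₁ = (n₂/n₁)·sin θ₂ → θ₁ = 34°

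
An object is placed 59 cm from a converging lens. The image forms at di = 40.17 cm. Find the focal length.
1/f = 1/do + 1/di → f = 23.9 cm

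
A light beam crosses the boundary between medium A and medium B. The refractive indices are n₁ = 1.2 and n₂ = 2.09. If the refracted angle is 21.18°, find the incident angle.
sin θ₁ = (n₂/n₁)·sin θ₂ → θ₁ = 39°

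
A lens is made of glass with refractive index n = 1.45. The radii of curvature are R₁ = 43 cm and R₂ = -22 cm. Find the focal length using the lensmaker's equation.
1/f = (n − 1)(1/R₁ − 1/R₂) → f = 32.34 cm (converging lens)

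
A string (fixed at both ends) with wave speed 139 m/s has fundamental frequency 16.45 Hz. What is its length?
L = v/(2f₁) = 4.225 m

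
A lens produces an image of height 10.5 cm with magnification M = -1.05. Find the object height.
ho = |hi|/|M| = 10 cm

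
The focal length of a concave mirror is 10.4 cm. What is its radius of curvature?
R = 2|f| = 20.8 cm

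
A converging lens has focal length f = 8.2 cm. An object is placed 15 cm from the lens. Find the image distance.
1/di = 1/f − 1/do → di = 18.09 cm (real image)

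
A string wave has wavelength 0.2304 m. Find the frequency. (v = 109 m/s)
f = v/λ = 473.1 Hz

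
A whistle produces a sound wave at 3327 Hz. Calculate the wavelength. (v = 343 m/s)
λ = v/f = 0.1031 m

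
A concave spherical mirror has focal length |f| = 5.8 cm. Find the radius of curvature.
R = 2|f| = 11.6 cm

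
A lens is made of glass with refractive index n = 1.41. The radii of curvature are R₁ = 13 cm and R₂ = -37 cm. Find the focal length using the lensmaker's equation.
1/f = (n − 1)(1/R₁ − 1/R₂) → f = 23.46 cm (converging lens)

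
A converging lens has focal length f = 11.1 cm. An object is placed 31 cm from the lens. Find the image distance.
1/di = 1/f − 1/do → di = 17.29 cm (real image)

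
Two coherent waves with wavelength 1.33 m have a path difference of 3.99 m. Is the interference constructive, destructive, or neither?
constructive — path difference = 3λ, a whole number of wavelengths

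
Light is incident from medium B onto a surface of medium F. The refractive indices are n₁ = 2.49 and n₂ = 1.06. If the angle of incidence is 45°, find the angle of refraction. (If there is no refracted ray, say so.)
sin θ₂ = (n₁/n₂)·sin θ₁ = 1.661 > 1, so there is no refracted ray — the light undergoes total internal reflection.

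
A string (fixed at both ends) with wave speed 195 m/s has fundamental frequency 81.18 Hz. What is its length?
L = v/(2f₁) = 1.201 m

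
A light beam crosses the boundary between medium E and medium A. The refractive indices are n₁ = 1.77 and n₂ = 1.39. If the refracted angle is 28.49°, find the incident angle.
sin θ₁ = (n₂/n₁)·sin θ₂ → θ₁ = 22°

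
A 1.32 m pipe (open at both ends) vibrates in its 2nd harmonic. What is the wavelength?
λₙ = 2L/n = 1.32 m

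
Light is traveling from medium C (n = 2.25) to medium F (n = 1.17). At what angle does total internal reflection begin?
θc = arcsin(n₂/n₁) = 31.33°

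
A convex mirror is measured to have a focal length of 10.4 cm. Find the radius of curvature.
R = 2|f| = 20.8 cm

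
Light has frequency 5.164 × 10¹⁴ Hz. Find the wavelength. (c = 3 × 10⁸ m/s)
λ = c/f = 580.9 nm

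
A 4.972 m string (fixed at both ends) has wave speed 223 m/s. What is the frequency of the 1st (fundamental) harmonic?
fₙ = nv/(2L) = 22.43 Hz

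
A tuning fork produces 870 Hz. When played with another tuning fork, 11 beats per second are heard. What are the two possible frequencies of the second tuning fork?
f₂ = 870 ± 11 Hz → 881 Hz or 859 Hz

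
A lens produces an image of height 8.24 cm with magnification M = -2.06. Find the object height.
ho = |hi|/|M| = 4 cm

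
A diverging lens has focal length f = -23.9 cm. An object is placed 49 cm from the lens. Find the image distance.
1/di = 1/f − 1/do → di = -16.06 cm (virtual image)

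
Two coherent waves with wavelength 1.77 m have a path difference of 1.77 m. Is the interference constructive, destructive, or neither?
constructive — path difference = 1λ, a whole number of wavelengths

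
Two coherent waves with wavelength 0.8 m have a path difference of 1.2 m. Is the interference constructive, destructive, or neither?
destructive — path difference = 1.5λ, an odd multiple of λ/2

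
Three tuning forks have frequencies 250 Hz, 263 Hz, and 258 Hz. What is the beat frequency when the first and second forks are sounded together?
13 Hz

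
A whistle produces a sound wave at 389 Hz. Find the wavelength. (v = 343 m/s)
λ = v/f = 0.8817 m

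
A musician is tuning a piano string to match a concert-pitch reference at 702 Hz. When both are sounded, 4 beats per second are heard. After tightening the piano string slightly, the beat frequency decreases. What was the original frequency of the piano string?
698 Hz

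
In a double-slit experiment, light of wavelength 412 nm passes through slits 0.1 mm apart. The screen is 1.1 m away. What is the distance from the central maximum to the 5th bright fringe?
y = mλL/d = 22.66 mm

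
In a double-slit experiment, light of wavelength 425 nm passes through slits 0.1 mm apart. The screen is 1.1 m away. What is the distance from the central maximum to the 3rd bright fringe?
y = mλL/d = 14.03 mm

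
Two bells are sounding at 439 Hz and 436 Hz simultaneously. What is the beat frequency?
3 Hz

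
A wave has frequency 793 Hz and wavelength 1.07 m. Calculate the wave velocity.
v = fλ = 848.5 m/s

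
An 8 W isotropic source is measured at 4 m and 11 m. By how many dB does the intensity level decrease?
Δβ = 20·log₁₀(r₂/r₁) = 8.787 dB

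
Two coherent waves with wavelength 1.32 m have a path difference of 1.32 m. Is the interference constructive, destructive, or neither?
constructive — path difference = 1λ, a whole number of wavelengths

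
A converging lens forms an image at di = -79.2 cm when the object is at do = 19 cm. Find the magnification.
M = −di/do = 4.168 (upright image)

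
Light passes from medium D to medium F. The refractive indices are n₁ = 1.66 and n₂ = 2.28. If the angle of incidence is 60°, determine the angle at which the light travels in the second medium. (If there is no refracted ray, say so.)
sin θ₂ = (n₁/n₂)·sin θ₁ = 0.6305 → θ₂ = 39.09°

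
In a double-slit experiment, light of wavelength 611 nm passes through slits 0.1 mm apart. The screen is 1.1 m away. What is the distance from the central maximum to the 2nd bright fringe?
y = mλL/d = 13.44 mm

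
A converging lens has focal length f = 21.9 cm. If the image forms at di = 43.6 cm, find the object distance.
1/do = 1/f − 1/di → do = 44 cm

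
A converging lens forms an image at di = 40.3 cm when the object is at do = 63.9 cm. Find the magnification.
M = −di/do = -0.6307 (inverted image)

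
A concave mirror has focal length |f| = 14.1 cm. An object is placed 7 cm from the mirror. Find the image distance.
f = +14.1 cm (concave); 1/di = 1/f − 1/do → di = -13.9 cm (virtual image, behind mirror)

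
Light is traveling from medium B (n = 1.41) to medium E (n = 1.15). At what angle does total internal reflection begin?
θc = arcsin(n₂/n₁) = 54.65°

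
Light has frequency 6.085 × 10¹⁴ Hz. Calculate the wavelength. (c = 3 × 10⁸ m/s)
λ = c/f = 493 nm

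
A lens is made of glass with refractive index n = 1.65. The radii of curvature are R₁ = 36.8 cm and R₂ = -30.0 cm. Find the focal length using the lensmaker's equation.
1/f = (n − 1)(1/R₁ − 1/R₂) → f = 25.43 cm (converging lens)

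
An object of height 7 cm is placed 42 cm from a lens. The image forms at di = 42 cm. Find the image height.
hi = (-di/do) × ho = -7 cm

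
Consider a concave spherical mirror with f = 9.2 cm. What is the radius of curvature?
R = 2|f| = 18.4 cm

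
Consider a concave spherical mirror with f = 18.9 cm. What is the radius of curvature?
R = 2|f| = 37.8 cm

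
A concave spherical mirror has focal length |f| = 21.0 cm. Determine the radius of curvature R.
R = 2|f| = 42 cm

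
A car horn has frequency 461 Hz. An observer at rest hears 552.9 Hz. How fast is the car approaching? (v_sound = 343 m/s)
v_s = v·(1 − f/f_obs) = 57.01 m/s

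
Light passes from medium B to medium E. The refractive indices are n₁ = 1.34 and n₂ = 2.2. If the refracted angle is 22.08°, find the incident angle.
sin θ₁ = (n₂/n₁)·sin θ₂ → θ₁ = 38.11°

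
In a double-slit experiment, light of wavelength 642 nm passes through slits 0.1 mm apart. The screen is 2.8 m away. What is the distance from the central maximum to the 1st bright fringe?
y = mλL/d = 17.98 mm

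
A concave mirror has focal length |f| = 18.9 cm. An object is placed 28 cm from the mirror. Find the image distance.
f = +18.9 cm (concave); 1/di = 1/f − 1/do → di = 58.15 cm (real image, in front of mirror)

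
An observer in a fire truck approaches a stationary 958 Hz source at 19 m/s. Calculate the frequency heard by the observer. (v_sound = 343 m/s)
f_obs = f·(v + v_o)/v = 1011 Hz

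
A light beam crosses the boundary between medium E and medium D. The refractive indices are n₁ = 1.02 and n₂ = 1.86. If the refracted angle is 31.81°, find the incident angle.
sin θ₁ = (n₂/n₁)·sin θ₂ → θ₁ = 73.99°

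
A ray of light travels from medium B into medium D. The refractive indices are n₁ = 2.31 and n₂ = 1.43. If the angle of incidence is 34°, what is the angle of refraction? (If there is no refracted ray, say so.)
sin θ₂ = (n₁/n₂)·sin θ₁ = 0.9033 → θ₂ = 64.6°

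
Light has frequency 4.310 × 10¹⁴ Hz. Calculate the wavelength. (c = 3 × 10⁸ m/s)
λ = c/f = 696.1 nm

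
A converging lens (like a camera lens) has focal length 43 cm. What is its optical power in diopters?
P = 1/f = 2.326 D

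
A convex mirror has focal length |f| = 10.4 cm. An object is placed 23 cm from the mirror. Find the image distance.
f = −10.4 cm (convex); 1/di = 1/f − 1/do → di = -7.162 cm (virtual image, behind mirror)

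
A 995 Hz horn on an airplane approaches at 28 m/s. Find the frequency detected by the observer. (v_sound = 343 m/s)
f_obs = f·v/(v − v_s) = 1083 Hz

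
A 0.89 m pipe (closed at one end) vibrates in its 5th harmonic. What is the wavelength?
λₙ = 4L/n = 0.712 m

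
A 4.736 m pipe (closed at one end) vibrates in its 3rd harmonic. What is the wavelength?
λₙ = 4L/n = 6.315 m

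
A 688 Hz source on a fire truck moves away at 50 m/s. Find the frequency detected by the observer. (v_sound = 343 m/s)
f_obs = f·v/(v + v_s) = 600.5 Hz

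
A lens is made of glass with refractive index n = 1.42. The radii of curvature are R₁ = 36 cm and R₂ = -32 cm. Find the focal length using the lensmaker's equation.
1/f = (n − 1)(1/R₁ − 1/R₂) → f = 40.34 cm (converging lens)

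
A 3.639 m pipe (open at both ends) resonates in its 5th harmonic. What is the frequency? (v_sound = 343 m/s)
fₙ = nv/(2L) = 235.6 Hz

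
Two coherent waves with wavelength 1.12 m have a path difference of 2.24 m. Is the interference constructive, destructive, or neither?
constructive — path difference = 2λ, a whole number of wavelengths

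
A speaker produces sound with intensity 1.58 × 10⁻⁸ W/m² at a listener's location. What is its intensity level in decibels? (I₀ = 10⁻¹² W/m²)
β = 10·log₁₀(I/I₀) = 41.99 dB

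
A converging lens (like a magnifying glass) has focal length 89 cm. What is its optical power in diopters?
P = 1/f = 1.124 D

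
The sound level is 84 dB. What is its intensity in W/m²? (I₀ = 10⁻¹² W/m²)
I = I₀·10^(β/10) = 2.51 × 10⁻⁴ W/m²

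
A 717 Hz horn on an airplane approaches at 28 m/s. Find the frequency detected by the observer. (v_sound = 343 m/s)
f_obs = f·v/(v − v_s) = 780.7 Hz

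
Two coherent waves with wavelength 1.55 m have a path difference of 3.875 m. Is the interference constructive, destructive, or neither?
destructive — path difference = 2.5λ, an odd multiple of λ/2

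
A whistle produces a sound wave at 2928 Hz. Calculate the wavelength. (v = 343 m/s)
λ = v/f = 0.1171 m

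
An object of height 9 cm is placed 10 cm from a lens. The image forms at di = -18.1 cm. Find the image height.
hi = (-di/do) × ho = 16.29 cm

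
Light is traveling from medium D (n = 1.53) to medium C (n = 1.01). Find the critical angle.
θc = arcsin(n₂/n₁) = 41.31°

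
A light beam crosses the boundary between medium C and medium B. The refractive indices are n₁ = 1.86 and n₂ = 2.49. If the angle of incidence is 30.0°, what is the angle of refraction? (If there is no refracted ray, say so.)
sin θ₂ = (n₁/n₂)·sin θ₁ = 0.3735 → θ₂ = 21.93°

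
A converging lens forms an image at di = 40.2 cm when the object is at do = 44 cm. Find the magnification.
M = −di/do = -0.9136 (inverted image)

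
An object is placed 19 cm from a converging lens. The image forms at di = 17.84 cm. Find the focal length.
1/f = 1/do + 1/di → f = 9.201 cm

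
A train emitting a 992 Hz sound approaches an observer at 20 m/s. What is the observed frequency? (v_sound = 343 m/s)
f_obs = f·v/(v − v_s) = 1053 Hz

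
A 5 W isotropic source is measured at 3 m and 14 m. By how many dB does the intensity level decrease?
Δβ = 20·log₁₀(r₂/r₁) = 13.38 dB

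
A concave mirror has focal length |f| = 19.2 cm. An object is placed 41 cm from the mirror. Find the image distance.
f = +19.2 cm (concave); 1/di = 1/f − 1/do → di = 36.11 cm (real image, in front of mirror)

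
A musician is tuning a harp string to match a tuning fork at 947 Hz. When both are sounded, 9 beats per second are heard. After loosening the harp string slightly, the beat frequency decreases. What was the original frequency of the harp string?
956 Hz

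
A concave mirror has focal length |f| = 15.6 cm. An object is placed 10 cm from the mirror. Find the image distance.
f = +15.6 cm (concave); 1/di = 1/f − 1/do → di = -27.86 cm (virtual image, behind mirror)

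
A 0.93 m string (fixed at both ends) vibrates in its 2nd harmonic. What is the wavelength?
λₙ = 2L/n = 0.93 m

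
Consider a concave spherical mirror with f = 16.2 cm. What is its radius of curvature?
R = 2|f| = 32.4 cm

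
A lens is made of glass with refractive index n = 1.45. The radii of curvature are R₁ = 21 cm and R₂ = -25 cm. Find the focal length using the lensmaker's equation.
1/f = (n − 1)(1/R₁ − 1/R₂) → f = 25.36 cm (converging lens)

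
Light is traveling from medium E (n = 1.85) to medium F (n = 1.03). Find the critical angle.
θc = arcsin(n₂/n₁) = 33.83°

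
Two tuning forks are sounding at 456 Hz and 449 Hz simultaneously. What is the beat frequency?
7 Hz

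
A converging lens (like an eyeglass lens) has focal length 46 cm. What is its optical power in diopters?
P = 1/f = 2.174 D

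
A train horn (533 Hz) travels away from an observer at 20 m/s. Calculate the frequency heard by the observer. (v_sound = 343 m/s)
f_obs = f·v/(v + v_s) = 503.6 Hz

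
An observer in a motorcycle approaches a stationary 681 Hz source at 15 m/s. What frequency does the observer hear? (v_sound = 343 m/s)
f_obs = f·(v + v_o)/v = 710.8 Hz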